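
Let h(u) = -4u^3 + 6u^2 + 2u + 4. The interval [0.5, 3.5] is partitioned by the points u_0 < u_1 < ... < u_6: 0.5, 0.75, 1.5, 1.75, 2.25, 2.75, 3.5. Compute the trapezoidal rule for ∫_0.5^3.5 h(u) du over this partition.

-44.15625

Subinterval widths: 0.25, 0.75, 0.25, 0.5, 0.5, 0.75.
h(0.5) = 6, h(0.75) = 7.1875, h(1.5) = 7, h(1.75) = 4.4375, h(2.25) = -6.6875, h(2.75) = -28.3125, h(3.5) = -87.
On each subinterval the trapezoid contributes (Δu_i/2)·[h(u_{i-1}) + h(u_i)].
Sum = -44.15625.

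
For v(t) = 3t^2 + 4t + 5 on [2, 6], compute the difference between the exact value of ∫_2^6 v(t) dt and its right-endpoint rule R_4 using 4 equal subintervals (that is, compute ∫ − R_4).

-58

Exact integral: ∫_2^6 v(t) dt = 292.
R_4 = 350.
Error = 292 − 350 = -58.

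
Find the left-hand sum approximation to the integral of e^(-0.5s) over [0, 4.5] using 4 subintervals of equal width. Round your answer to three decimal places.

2.339

Δs = (4.5 − 0)/4 = 1.125.
Left endpoints: 0, 1.125, 2.25, 3.375.
f(0) ≈ 1.000, f(1.125) ≈ 0.570, f(2.25) ≈ 0.325, f(3.375) ≈ 0.185.
Sum = Δs · [f(0) + f(1.125) + f(2.25) + f(3.375)].
Sum ≈ 2.339.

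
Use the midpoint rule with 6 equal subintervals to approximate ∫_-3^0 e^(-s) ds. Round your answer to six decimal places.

Δs = (0 − (-3))/6 = 0.5.
Midpoints: -2.75, -2.25, -1.75, -1.25, -0.75, -0.25.
f(-2.75) ≈ 15.642632, f(-2.25) ≈ 9.487736, f(-1.75) ≈ 5.754603, f(-1.25) ≈ 3.490343, f(-0.75) ≈ 2.117000, f(-0.25) ≈ 1.284025.
Sum = Δs · [f(-2.75) + f(-2.25) + f(-1.75) + ...].
Sum ≈ 18.888169.

18.888169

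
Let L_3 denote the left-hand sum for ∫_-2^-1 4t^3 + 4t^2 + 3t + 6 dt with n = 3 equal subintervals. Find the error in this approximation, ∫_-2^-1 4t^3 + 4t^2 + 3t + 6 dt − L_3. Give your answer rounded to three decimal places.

3.426

Exact integral: ∫_-2^-1 f(t) dt ≈ -4.16667.
L_3 ≈ -7.59259.
Error ≈ -4.16667 − (-7.59259) ≈ 3.426.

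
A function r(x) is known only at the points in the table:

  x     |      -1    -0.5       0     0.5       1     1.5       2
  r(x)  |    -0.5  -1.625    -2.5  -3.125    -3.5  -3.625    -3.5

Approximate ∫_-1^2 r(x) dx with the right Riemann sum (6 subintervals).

Δx = 0.5.
Sum = 0.5·[(-1.625) + (-2.5) + (-3.125) + (-3.5) + (-3.625) + (-3.5)] = -8.9375.

-8.9375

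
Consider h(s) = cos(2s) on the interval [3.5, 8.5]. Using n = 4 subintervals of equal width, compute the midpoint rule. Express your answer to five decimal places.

Δs = (8.5 − 3.5)/4 = 1.25.
Midpoints: 4.125, 5.375, 6.625, 7.875.
h(4.125) ≈ -0.38575, h(5.375) ≈ -0.24311, h(6.625) ≈ 0.77529, h(7.875) ≈ -0.99912.
Sum = Δs · [h(4.125) + h(5.375) + h(6.625) + h(7.875)].
Sum ≈ -1.06587.

-1.06587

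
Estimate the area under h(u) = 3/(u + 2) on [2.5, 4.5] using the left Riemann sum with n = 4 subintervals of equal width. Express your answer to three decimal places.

1.156

Δu = (4.5 − 2.5)/4 = 0.5.
Left endpoints: 2.5, 3, 3.5, 4.
h(2.5) = 2/3, h(3) = 0.6, h(3.5) = 6/11, h(4) = 0.5.
Sum = Δu · [h(2.5) + h(3) + h(3.5) + h(4)].
Sum ≈ 1.156.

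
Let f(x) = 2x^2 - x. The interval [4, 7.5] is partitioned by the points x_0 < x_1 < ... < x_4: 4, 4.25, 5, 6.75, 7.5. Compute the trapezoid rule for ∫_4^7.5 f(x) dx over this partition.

Subinterval widths: 0.25, 0.75, 1.75, 0.75.
f(4) = 28, f(4.25) = 31.875, f(5) = 45, f(6.75) = 84.375, f(7.5) = 105.
On each subinterval the trapezoid contributes (Δx_i/2)·[f(x_{i-1}) + f(x_i)].
Sum = 220.53125.

220.53125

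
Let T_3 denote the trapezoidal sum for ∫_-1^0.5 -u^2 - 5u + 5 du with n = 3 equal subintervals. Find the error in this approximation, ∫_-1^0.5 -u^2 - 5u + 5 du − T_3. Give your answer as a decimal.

0.0625

Exact integral: ∫_-1^0.5 f(u) du = 9.
T_3 = 8.9375.
Error = 9 − 8.9375 = 0.0625.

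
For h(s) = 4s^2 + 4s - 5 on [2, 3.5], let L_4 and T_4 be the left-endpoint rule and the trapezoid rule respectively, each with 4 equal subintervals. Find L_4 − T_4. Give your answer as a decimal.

-7.3125

L_4 = 48.328125.
T_4 = 55.640625.
L_4 − T_4 = -7.3125.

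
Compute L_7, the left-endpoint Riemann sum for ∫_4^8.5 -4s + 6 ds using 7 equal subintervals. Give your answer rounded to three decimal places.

-79.714

Δs = (8.5 − 4)/7 = 9/14.
Left endpoints: 4, 65/14, 37/7, 83/14, 46/7, 101/14, 55/7.
f(4) = -10, f(65/14) = -88/7, f(37/7) = -106/7, f(83/14) = -124/7, f(46/7) = -142/7, f(101/14) = -160/7, f(55/7) = -178/7.
Sum = Δs · [f(4) + f(65/14) + f(37/7) + ...].
Sum ≈ -79.714.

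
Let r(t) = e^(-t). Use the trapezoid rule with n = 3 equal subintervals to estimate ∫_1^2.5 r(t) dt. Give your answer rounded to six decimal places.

0.291724

Δt = (2.5 − 1)/3 = 0.5.
r(1) ≈ 0.367879, r(1.5) ≈ 0.223130, r(2) ≈ 0.135335, r(2.5) ≈ 0.082085.
T_3 = (Δt/2)·[r(t_0) + 2r(t_1) + 2r(t_2) + r(t_3)].
Sum ≈ 0.291724.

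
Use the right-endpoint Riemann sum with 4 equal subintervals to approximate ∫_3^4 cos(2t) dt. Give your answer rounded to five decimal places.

0.48291

Δt = (4 − 3)/4 = 0.25.
Right endpoints: 3.25, 3.5, 3.75, 4.
f(3.25) ≈ 0.97659, f(3.5) ≈ 0.75390, f(3.75) ≈ 0.34664, f(4) ≈ -0.14550.
Sum = Δt · [f(3.25) + f(3.5) + f(3.75) + f(4)].
Sum ≈ 0.48291.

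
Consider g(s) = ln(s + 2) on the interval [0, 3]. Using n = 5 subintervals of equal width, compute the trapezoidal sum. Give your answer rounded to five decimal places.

3.65194

Δs = (3 − 0)/5 = 0.6.
g(0) ≈ 0.69315, g(0.6) ≈ 0.95551, g(1.2) ≈ 1.16315, g(1.8) ≈ 1.33500, g(2.4) ≈ 1.48160, g(3) ≈ 1.60944.
T_5 = (Δs/2)·[g(s_0) + 2g(s_1) + ... + 2g(s_{4}) + g(s_5)].
Sum ≈ 3.65194.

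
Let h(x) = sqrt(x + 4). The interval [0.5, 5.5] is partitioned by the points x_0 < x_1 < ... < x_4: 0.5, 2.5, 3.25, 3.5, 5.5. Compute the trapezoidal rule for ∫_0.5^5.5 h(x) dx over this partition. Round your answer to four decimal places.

Subinterval widths: 2, 0.75, 0.25, 2.
h(0.5) ≈ 2.1213, h(2.5) ≈ 2.5495, h(3.25) ≈ 2.6926, h(3.5) ≈ 2.7386, h(5.5) ≈ 3.0822.
On each subinterval the trapezoid contributes (Δx_i/2)·[h(x_{i-1}) + h(x_i)].
Sum ≈ 13.1363.

13.1363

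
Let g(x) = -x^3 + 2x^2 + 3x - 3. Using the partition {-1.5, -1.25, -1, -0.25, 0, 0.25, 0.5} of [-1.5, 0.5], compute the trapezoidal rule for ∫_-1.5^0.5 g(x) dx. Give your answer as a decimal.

-5.1015625

Subinterval widths: 0.25, 0.25, 0.75, 0.25, 0.25, 0.25.
g(-1.5) = 0.375, g(-1.25) = -1.671875, g(-1) = -3, g(-0.25) = -3.609375, g(0) = -3, g(0.25) = -2.140625, g(0.5) = -1.125.
On each subinterval the trapezoid contributes (Δx_i/2)·[g(x_{i-1}) + g(x_i)].
Sum = -5.1015625.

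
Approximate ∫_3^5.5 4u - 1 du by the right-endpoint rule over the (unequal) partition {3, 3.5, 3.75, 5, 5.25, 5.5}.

44

Subinterval widths: 0.5, 0.25, 1.25, 0.25, 0.25.
Right endpoints: 3.5, 3.75, 5, 5.25, 5.5.
f(3.5) = 13, f(3.75) = 14, f(5) = 19, f(5.25) = 20, f(5.5) = 21.
Sum = Σ Δu_i · f(u_i).
Sum = 44.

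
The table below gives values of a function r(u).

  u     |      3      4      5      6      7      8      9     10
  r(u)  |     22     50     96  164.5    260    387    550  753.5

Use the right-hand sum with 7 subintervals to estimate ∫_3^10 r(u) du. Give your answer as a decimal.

Δu = 1.
Sum = 1·[50 + 96 + 164.5 + 260 + 387 + 550 + 753.5] = 2261.

2261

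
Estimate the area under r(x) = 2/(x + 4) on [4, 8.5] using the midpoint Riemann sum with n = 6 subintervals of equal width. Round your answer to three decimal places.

Δx = (8.5 − 4)/6 = 0.75.
Midpoints: 4.375, 5.125, 5.875, 6.625, 7.375, 8.125.
r(4.375) = 16/67, r(5.125) = 16/73, r(5.875) = 16/79, r(6.625) = 16/85, r(7.375) = 16/91, r(8.125) = 16/97.
Sum = Δx · [r(4.375) + r(5.125) + r(5.875) + ...].
Sum ≈ 0.892.

0.892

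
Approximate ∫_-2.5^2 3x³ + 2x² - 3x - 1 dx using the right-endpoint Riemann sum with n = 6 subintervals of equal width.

Δx = (2 − (-2.5))/6 = 0.75.
Right endpoints: -1.75, -1, -0.25, 0.5, 1.25, 2.
f(-1.75) = -5.703125, f(-1) = 1, f(-0.25) = -0.171875, f(0.5) = -1.625, f(1.25) = 4.234375, f(2) = 25.
Sum = Δx · [f(-1.75) + f(-1) + f(-0.25) + ...].
Sum = 17.05078125.

17.05078125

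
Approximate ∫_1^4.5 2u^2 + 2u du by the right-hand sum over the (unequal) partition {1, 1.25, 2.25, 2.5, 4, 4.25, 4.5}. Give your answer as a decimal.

103.9375

Subinterval widths: 0.25, 1, 0.25, 1.5, 0.25, 0.25.
Right endpoints: 1.25, 2.25, 2.5, 4, 4.25, 4.5.
f(1.25) = 5.625, f(2.25) = 14.625, f(2.5) = 17.5, f(4) = 40, f(4.25) = 44.625, f(4.5) = 49.5.
Sum = Σ Δu_i · f(u_i).
Sum = 103.9375.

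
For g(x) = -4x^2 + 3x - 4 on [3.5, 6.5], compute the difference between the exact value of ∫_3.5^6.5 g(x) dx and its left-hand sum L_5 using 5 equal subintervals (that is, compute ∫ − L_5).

Exact integral: ∫_3.5^6.5 g(x) dx = -276.
L_5 = -243.42.
Error = -276 − (-243.42) = -32.58.

-32.58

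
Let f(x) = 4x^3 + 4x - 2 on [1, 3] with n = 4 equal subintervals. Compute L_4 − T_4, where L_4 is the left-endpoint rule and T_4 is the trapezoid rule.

L_4 = 66.
T_4 = 94.
L_4 − T_4 = -28.

-28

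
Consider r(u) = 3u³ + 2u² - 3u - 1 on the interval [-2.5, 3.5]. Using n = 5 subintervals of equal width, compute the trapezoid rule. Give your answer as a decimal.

Δu = (3.5 − (-2.5))/5 = 1.2.
r(-2.5) = -27.875, r(-1.3) = -0.311, r(-0.1) = -0.683, r(1.1) = 2.113, r(2.3) = 39.181, r(3.5) = 141.625.
T_5 = (Δu/2)·[r(u_0) + 2r(u_1) + ... + 2r(u_{4}) + r(u_5)].
Sum = 116.61.

116.61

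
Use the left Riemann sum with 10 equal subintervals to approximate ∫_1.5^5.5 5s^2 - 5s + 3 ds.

190.2

Δs = (5.5 − 1.5)/10 = 0.4.
Left endpoints: 1.5, 1.9, 2.3, 2.7, 3.1, 3.5, 3.9, 4.3, 4.7, 5.1.
f(1.5) = 6.75, f(1.9) = 11.55, f(2.3) = 17.95, f(2.7) = 25.95, f(3.1) = 35.55, f(3.5) = 46.75, f(3.9) = 59.55, f(4.3) = 73.95, f(4.7) = 89.95, f(5.1) = 107.55.
Sum = Δs · [f(1.5) + f(1.9) + f(2.3) + ...].
Sum = 190.2.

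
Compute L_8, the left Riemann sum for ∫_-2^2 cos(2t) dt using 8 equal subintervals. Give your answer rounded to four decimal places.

-0.6927

Δt = (2 − (-2))/8 = 0.5.
Left endpoints: -2, -1.5, -1, -0.5, 0, 0.5, 1, 1.5.
f(-2) ≈ -0.6536, f(-1.5) ≈ -0.9900, f(-1) ≈ -0.4161, f(-0.5) ≈ 0.5403, f(0) ≈ 1.0000, f(0.5) ≈ 0.5403, f(1) ≈ -0.4161, f(1.5) ≈ -0.9900.
Sum = Δt · [f(-2) + f(-1.5) + f(-1) + ...].
Sum ≈ -0.6927.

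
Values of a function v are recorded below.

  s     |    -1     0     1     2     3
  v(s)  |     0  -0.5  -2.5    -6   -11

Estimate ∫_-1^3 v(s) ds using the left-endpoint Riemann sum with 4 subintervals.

-9

Δs = 1.
Sum = 1·[0 + (-0.5) + (-2.5) + (-6)] = -9.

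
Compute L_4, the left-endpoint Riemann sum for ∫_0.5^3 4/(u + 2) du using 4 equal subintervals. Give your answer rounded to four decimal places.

3.0381

Δu = (3 − 0.5)/4 = 0.625.
Left endpoints: 0.5, 1.125, 1.75, 2.375.
f(0.5) = 1.6, f(1.125) = 1.28, f(1.75) = 16/15, f(2.375) = 32/35.
Sum = Δu · [f(0.5) + f(1.125) + f(1.75) + f(2.375)].
Sum ≈ 3.0381.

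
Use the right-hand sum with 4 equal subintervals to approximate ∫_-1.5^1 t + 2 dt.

5.15625

Δt = (1 − (-1.5))/4 = 0.625.
Right endpoints: -0.875, -0.25, 0.375, 1.
f(-0.875) = 1.125, f(-0.25) = 1.75, f(0.375) = 2.375, f(1) = 3.
Sum = Δt · [f(-0.875) + f(-0.25) + f(0.375) + f(1)].
Sum = 5.15625.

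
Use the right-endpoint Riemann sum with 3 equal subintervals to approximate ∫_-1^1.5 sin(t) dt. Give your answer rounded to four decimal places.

Δt = (1.5 − (-1))/3 = 5/6.
Right endpoints: -1/6, 2/3, 1.5.
f(-1/6) ≈ -0.1659, f(2/3) ≈ 0.6184, f(1.5) ≈ 0.9975.
Sum = Δt · [f(-1/6) + f(2/3) + f(1.5)].
Sum ≈ 1.2083.

1.2083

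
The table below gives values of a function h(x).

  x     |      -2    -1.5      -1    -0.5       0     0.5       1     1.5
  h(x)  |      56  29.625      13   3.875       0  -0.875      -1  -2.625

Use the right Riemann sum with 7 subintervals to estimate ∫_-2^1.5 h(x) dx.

Δx = 0.5.
Sum = 0.5·[29.625 + 13 + 3.875 + 0 + (-0.875) + (-1) + (-2.625)] = 21.

21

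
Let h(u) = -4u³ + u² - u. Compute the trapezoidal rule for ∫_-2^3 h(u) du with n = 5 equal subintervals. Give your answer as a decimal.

Δu = (3 − (-2))/5 = 1.
h(-2) = 38, h(-1) = 6, h(0) = 0, h(1) = -4, h(2) = -30, h(3) = -102.
T_5 = (Δu/2)·[h(u_0) + 2h(u_1) + ... + 2h(u_{4}) + h(u_5)].
Sum = -60.

-60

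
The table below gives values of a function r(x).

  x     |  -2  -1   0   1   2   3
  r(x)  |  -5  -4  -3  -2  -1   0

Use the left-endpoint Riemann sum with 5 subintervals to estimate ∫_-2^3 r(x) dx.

Δx = 1.
Sum = 1·[(-5) + (-4) + (-3) + (-2) + (-1)] = -15.

-15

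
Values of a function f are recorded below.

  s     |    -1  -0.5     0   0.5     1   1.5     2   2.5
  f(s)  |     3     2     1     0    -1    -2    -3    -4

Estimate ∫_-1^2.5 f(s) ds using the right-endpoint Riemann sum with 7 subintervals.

Δs = 0.5.
Sum = 0.5·[2 + 1 + 0 + (-1) + (-2) + (-3) + (-4)] = -3.5.

-3.5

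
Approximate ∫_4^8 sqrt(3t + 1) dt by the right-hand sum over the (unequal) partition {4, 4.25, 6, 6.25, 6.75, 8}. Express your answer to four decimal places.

18.2210

Subinterval widths: 0.25, 1.75, 0.25, 0.5, 1.25.
Right endpoints: 4.25, 6, 6.25, 6.75, 8.
f(4.25) ≈ 3.7081, f(6) ≈ 4.3589, f(6.25) ≈ 4.4441, f(6.75) ≈ 4.6098, f(8) ≈ 5.0000.
Sum = Σ Δt_i · f(t_i).
Sum ≈ 18.2210.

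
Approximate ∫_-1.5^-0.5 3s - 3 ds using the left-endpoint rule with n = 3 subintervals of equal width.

Δs = (-0.5 − (-1.5))/3 = 1/3.
Left endpoints: -1.5, -7/6, -5/6.
f(-1.5) = -7.5, f(-7/6) = -6.5, f(-5/6) = -5.5.
Sum = Δs · [f(-1.5) + f(-7/6) + f(-5/6)].
Sum = -6.5.

-6.5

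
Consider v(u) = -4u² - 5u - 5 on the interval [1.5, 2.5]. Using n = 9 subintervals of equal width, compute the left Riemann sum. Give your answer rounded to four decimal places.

Δu = (2.5 − 1.5)/9 = 1/9.
Left endpoints: 1.5, 29/18, 31/18, 11/6, 35/18, 37/18, 13/6, 41/18, 43/18.
v(1.5) = -21.5, v(29/18) = -3797/162, v(31/18) = -4127/162, v(11/6) = -497/18, v(35/18) = -4835/162, v(37/18) = -5213/162, v(13/6) = -623/18, v(41/18) = -6017/162, v(43/18) = -6443/162.
Sum = Δu · [v(1.5) + v(29/18) + v(31/18) + ...].
Sum ≈ -30.1749.

-30.1749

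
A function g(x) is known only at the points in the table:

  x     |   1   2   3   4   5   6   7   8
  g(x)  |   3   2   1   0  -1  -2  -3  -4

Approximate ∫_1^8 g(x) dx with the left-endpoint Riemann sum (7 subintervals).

Δx = 1.
Sum = 1·[3 + 2 + 1 + 0 + (-1) + (-2) + (-3)] = 0.

0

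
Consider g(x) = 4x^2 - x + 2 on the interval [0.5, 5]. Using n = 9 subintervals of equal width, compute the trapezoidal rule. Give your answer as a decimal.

163.875

Δx = (5 − 0.5)/9 = 0.5.
g(0.5) = 2.5, g(1) = 5, g(1.5) = 9.5, g(2) = 16, g(2.5) = 24.5, g(3) = 35, g(3.5) = 47.5, g(4) = 62, g(4.5) = 78.5, g(5) = 97.
T_9 = (Δx/2)·[g(x_0) + 2g(x_1) + ... + 2g(x_{8}) + g(x_9)].
Sum = 163.875.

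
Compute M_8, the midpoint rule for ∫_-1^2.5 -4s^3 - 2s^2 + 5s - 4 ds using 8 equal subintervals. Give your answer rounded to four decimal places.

-49.4067

Δs = (2.5 − (-1))/8 = 0.4375.
Midpoints: -0.78125, -0.34375, 0.09375, 0.53125, 0.96875, 1.40625, 1.84375, 2.28125.
f(-0.78125) = -59143/8192, f(-0.34375) = -47453/8192, f(0.09375) = -29099/8192, f(0.53125) = -20545/8192, f(0.96875) = -38255/8192, f(1.40625) = -98693/8192, f(1.84375) = -218323/8192, f(2.28125) = -413609/8192.
Sum = Δs · [f(-0.78125) + f(-0.34375) + f(0.09375) + ...].
Sum ≈ -49.4067.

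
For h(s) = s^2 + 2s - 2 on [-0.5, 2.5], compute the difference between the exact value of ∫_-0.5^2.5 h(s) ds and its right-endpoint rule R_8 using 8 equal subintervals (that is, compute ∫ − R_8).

Exact integral: ∫_-0.5^2.5 h(s) ds = 5.25.
R_8 = 7.5703125.
Error = 5.25 − 7.5703125 = -2.3203125.

-2.3203125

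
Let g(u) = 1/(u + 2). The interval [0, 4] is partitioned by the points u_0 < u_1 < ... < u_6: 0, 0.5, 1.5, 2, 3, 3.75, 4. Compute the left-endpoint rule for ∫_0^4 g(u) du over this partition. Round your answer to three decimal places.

Subinterval widths: 0.5, 1, 0.5, 1, 0.75, 0.25.
Left endpoints: 0, 0.5, 1.5, 2, 3, 3.75.
g(0) = 0.5, g(0.5) = 0.4, g(1.5) = 2/7, g(2) = 0.25, g(3) = 0.2, g(3.75) = 4/23.
Sum = Σ Δu_i · g(u_i).
Sum ≈ 1.236.

1.236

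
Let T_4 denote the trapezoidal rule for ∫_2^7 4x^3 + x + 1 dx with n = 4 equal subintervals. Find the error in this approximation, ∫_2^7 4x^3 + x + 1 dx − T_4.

-70.3125

Exact integral: ∫_2^7 f(x) dx = 2412.5.
T_4 = 2482.8125.
Error = 2412.5 − 2482.8125 = -70.3125.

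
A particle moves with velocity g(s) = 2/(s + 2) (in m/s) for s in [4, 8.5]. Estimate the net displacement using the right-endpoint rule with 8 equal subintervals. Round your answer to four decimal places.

1.0800

Δs = (8.5 − 4)/8 = 0.5625.
Right endpoints: 4.5625, 5.125, 5.6875, 6.25, 6.8125, 7.375, 7.9375, 8.5.
g(4.5625) = 32/105, g(5.125) = 16/57, g(5.6875) = 32/123, g(6.25) = 8/33, g(6.8125) = 32/141, g(7.375) = 16/75, g(7.9375) = 32/159, g(8.5) = 4/21.
Sum = Δs · [g(4.5625) + g(5.125) + g(5.6875) + ...].
Sum ≈ 1.0800.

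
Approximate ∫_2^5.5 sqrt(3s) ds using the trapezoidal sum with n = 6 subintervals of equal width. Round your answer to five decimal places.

11.62121

Δs = (5.5 − 2)/6 = 7/12.
f(2) ≈ 2.44949, f(31/12) ≈ 2.78388, f(19/6) ≈ 3.08221, f(3.75) ≈ 3.35410, f(13/3) ≈ 3.60555, f(59/12) ≈ 3.84057, f(5.5) ≈ 4.06202.
T_6 = (Δs/2)·[f(s_0) + 2f(s_1) + ... + 2f(s_{5}) + f(s_6)].
Sum ≈ 11.62121.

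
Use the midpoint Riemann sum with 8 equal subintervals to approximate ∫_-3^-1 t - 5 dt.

Δt = (-1 − (-3))/8 = 0.25.
Midpoints: -2.875, -2.625, -2.375, -2.125, -1.875, -1.625, -1.375, -1.125.
f(-2.875) = -7.875, f(-2.625) = -7.625, f(-2.375) = -7.375, f(-2.125) = -7.125, f(-1.875) = -6.875, f(-1.625) = -6.625, f(-1.375) = -6.375, f(-1.125) = -6.125.
Sum = Δt · [f(-2.875) + f(-2.625) + f(-2.375) + ...].
Sum = -14.

-14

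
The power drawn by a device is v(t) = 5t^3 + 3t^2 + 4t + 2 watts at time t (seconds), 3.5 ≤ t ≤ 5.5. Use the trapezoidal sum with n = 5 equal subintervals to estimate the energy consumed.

Δt = (5.5 − 3.5)/5 = 0.4.
v(3.5) = 267.125, v(3.9) = 359.825, v(4.3) = 472.205, v(4.7) = 606.185, v(5.1) = 763.685, v(5.5) = 946.625.
T_5 = (Δt/2)·[v(t_0) + 2v(t_1) + ... + 2v(t_{4}) + v(t_5)].
Sum = 1123.51.

1123.51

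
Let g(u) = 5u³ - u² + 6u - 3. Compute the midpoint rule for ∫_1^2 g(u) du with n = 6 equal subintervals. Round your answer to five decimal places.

22.36690

Δu = (2 − 1)/6 = 1/6.
Midpoints: 13/12, 1.25, 17/12, 19/12, 1.75, 23/12.
g(13/12) = 15005/1728, g(1.25) = 12.703125, g(17/12) = 30601/1728, g(19/12) = 41195/1728, g(1.75) = 31.234375, g(23/12) = 69175/1728.
Sum = Δu · [g(13/12) + g(1.25) + g(17/12) + ...].
Sum ≈ 22.36690.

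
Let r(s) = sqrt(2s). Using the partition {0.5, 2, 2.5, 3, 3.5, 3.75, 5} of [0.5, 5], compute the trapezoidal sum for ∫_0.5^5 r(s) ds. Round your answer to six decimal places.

Subinterval widths: 1.5, 0.5, 0.5, 0.5, 0.25, 1.25.
r(0.5) ≈ 1.000000, r(2) ≈ 2.000000, r(2.5) ≈ 2.236068, r(3) ≈ 2.449490, r(3.5) ≈ 2.645751, r(3.75) ≈ 2.738613, r(5) ≈ 3.162278.
On each subinterval the trapezoid contributes (Δs_i/2)·[r(s_{i-1}) + r(s_i)].
Sum ≈ 10.115319.

10.115319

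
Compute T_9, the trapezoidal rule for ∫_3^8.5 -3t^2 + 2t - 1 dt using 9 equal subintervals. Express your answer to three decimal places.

-530.402

Δt = (8.5 − 3)/9 = 11/18.
f(3) = -22, f(65/18) = -3553/108, f(38/9) = -1243/27, f(29/6) = -737/12, f(49/9) = -2134/27, f(109/18) = -10681/108, f(20/3) = -121, f(131/18) = -15697/108, f(71/9) = -4642/27, f(8.5) = -200.75.
T_9 = (Δt/2)·[f(t_0) + 2f(t_1) + ... + 2f(t_{8}) + f(t_9)].
Sum ≈ -530.402.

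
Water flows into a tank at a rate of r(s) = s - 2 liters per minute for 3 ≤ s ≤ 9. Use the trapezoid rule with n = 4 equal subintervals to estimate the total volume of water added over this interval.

24

Δs = (9 − 3)/4 = 1.5.
r(3) = 1, r(4.5) = 2.5, r(6) = 4, r(7.5) = 5.5, r(9) = 7.
T_4 = (Δs/2)·[r(s_0) + 2r(s_1) + 2r(s_2) + 2r(s_3) + r(s_4)].
Sum = 24.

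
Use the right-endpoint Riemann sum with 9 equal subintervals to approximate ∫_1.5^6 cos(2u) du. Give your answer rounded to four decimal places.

Δu = (6 − 1.5)/9 = 0.5.
Right endpoints: 2, 2.5, 3, 3.5, 4, 4.5, 5, 5.5, 6.
f(2) ≈ -0.6536, f(2.5) ≈ 0.2837, f(3) ≈ 0.9602, f(3.5) ≈ 0.7539, f(4) ≈ -0.1455, f(4.5) ≈ -0.9111, f(5) ≈ -0.8391, f(5.5) ≈ 0.0044, f(6) ≈ 0.8439.
Sum = Δu · [f(2) + f(2.5) + f(3) + ...].
Sum ≈ 0.1483.

0.1483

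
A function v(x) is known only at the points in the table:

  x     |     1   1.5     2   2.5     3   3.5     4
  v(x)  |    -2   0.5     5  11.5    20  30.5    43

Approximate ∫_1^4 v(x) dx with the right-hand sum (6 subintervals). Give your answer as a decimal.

Δx = 0.5.
Sum = 0.5·[0.5 + 5 + 11.5 + 20 + 30.5 + 43] = 55.25.

55.25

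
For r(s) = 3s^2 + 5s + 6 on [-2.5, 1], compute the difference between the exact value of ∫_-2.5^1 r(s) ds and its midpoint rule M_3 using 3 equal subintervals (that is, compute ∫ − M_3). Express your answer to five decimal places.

1.19097

Exact integral: ∫_-2.5^1 r(s) ds = 24.5.
M_3 ≈ 23.3090278.
Error ≈ 24.5 − 23.3090278 ≈ 1.19097.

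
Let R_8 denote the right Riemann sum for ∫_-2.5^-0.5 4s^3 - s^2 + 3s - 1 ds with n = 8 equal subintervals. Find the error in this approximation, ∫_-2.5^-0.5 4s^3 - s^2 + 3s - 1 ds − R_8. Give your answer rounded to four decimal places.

Exact integral: ∫_-2.5^-0.5 f(s) ds ≈ -55.166667.
R_8 = -46.3125.
Error ≈ -55.166667 − (-46.3125) ≈ -8.8542.

-8.8542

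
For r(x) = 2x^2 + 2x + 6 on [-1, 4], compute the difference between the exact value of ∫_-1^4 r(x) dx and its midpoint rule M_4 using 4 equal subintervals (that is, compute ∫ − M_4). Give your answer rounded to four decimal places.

1.3021

Exact integral: ∫_-1^4 r(x) dx ≈ 88.333333.
M_4 = 87.03125.
Error ≈ 88.333333 − 87.03125 ≈ 1.3021.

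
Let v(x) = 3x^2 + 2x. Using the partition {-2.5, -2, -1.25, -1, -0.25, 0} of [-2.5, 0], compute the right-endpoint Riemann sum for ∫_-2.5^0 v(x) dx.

Subinterval widths: 0.5, 0.75, 0.25, 0.75, 0.25.
Right endpoints: -2, -1.25, -1, -0.25, 0.
v(-2) = 8, v(-1.25) = 2.1875, v(-1) = 1, v(-0.25) = -0.3125, v(0) = 0.
Sum = Σ Δx_i · v(x_i).
Sum = 5.65625.

5.65625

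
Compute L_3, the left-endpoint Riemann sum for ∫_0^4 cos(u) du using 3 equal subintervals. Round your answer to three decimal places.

Δu = (4 − 0)/3 = 4/3.
Left endpoints: 0, 4/3, 8/3.
f(0) ≈ 1.000, f(4/3) ≈ 0.235, f(8/3) ≈ -0.889.
Sum = Δu · [f(0) + f(4/3) + f(8/3)].
Sum ≈ 0.461.

0.461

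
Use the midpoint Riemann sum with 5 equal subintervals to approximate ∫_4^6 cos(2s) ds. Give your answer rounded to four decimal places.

Δs = (6 − 4)/5 = 0.4.
Midpoints: 4.2, 4.6, 5, 5.4, 5.8.
f(4.2) ≈ -0.5193, f(4.6) ≈ -0.9748, f(5) ≈ -0.8391, f(5.4) ≈ -0.1943, f(5.8) ≈ 0.5683.
Sum = Δs · [f(4.2) + f(4.6) + f(5) + f(5.4) + f(5.8)].
Sum ≈ -0.7837.

-0.7837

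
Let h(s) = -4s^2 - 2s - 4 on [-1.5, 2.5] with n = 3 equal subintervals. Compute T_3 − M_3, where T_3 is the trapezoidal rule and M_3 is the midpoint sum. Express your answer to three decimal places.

T_3 ≈ -50.07407.
M_3 ≈ -42.96296.
T_3 − M_3 ≈ -7.111.

-7.111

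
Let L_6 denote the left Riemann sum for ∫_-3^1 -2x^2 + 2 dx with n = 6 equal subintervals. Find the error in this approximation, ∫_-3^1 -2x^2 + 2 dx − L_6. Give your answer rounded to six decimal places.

5.925926

Exact integral: ∫_-3^1 f(x) dx ≈ -10.66666667.
L_6 ≈ -16.59259259.
Error ≈ -10.66666667 − (-16.59259259) ≈ 5.925926.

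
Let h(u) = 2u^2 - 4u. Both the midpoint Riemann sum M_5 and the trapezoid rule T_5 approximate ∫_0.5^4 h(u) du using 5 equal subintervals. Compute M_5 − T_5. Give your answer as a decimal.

-0.8575

M_5 = 10.7975.
T_5 = 11.655.
M_5 − T_5 = -0.8575.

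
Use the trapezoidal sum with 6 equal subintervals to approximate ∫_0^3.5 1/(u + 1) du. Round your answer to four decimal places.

1.5302

Δu = (3.5 − 0)/6 = 7/12.
f(0) = 1, f(7/12) = 12/19, f(7/6) = 6/13, f(1.75) = 4/11, f(7/3) = 0.3, f(35/12) = 12/47, f(3.5) = 2/9.
T_6 = (Δu/2)·[f(u_0) + 2f(u_1) + ... + 2f(u_{5}) + f(u_6)].
Sum ≈ 1.5302.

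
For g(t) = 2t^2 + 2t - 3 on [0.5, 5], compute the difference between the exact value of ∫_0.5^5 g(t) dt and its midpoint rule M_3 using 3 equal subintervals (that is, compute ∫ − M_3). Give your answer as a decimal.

Exact integral: ∫_0.5^5 g(t) dt = 94.5.
M_3 = 92.8125.
Error = 94.5 − 92.8125 = 1.6875.

1.6875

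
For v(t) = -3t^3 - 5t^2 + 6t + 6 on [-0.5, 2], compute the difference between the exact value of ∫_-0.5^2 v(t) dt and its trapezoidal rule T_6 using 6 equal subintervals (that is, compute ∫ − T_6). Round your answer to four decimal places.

Exact integral: ∫_-0.5^2 v(t) dt ≈ 0.755208.
T_6 ≈ -0.094763.
Error ≈ 0.755208 − (-0.094763) ≈ 0.8500.

0.8500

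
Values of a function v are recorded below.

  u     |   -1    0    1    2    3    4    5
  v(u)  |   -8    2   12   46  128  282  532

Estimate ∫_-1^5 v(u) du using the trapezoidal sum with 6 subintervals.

Δu = 1.
T_6 = (1/2)·[(-8) + 2·2 + 2·12 + 2·46 + 2·128 + 2·282 + 532] = 732.

732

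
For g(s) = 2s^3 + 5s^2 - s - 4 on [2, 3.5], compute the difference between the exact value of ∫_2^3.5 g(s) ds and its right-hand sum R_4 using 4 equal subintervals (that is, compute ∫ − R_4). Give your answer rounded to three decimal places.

-21.287

Exact integral: ∫_2^3.5 g(s) ds = 115.03125.
R_4 ≈ 136.31836.
Error ≈ 115.03125 − 136.31836 ≈ -21.287.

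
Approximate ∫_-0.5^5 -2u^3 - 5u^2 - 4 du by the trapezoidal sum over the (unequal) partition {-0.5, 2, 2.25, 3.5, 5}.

Subinterval widths: 2.5, 0.25, 1.25, 1.5.
f(-0.5) = -5, f(2) = -40, f(2.25) = -52.09375, f(3.5) = -151, f(5) = -379.
On each subinterval the trapezoid contributes (Δu_i/2)·[f(u_{i-1}) + f(u_i)].
Sum = -592.1953125.

-592.1953125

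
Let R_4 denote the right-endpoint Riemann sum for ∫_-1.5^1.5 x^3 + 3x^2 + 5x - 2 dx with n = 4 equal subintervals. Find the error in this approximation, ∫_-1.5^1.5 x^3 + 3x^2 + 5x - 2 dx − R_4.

-9

Exact integral: ∫_-1.5^1.5 f(x) dx = 0.75.
R_4 = 9.75.
Error = 0.75 − 9.75 = -9.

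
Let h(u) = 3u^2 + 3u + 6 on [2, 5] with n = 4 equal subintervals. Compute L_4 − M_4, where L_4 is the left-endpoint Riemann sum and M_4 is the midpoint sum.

L_4 = 140.34375.
M_4 = 166.078125.
L_4 − M_4 = -25.734375.

-25.734375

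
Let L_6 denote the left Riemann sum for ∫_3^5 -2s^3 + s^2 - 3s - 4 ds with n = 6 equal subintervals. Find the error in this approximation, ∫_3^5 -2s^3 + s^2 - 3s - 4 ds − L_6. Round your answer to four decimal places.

Exact integral: ∫_3^5 f(s) ds ≈ -271.333333.
L_6 ≈ -241.185185.
Error ≈ -271.333333 − (-241.185185) ≈ -30.1481.

-30.1481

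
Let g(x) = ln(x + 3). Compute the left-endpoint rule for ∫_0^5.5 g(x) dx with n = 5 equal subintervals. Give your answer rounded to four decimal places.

8.8003

Δx = (5.5 − 0)/5 = 1.1.
Left endpoints: 0, 1.1, 2.2, 3.3, 4.4.
g(0) ≈ 1.0986, g(1.1) ≈ 1.4110, g(2.2) ≈ 1.6487, g(3.3) ≈ 1.8405, g(4.4) ≈ 2.0015.
Sum = Δx · [g(0) + g(1.1) + g(2.2) + g(3.3) + g(4.4)].
Sum ≈ 8.8003.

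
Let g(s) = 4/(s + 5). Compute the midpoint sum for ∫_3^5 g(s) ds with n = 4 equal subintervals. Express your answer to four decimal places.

0.8923

Δs = (5 − 3)/4 = 0.5.
Midpoints: 3.25, 3.75, 4.25, 4.75.
g(3.25) = 16/33, g(3.75) = 16/35, g(4.25) = 16/37, g(4.75) = 16/39.
Sum = Δs · [g(3.25) + g(3.75) + g(4.25) + g(4.75)].
Sum ≈ 0.8923.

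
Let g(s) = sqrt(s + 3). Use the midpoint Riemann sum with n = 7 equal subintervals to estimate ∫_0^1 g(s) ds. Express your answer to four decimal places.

1.8693

Δs = (1 − 0)/7 = 1/7.
Midpoints: 1/14, 3/14, 5/14, 0.5, 9/14, 11/14, 13/14.
g(1/14) ≈ 1.7525, g(3/14) ≈ 1.7928, g(5/14) ≈ 1.8323, g(0.5) ≈ 1.8708, g(9/14) ≈ 1.9086, g(11/14) ≈ 1.9457, g(13/14) ≈ 1.9821.
Sum = Δs · [g(1/14) + g(3/14) + g(5/14) + ...].
Sum ≈ 1.8693.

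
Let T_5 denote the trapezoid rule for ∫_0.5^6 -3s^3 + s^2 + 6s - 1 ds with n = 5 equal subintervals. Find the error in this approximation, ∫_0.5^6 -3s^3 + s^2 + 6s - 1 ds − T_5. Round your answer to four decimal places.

31.3340

Exact integral: ∫_0.5^6 f(s) ds ≈ -798.244792.
T_5 = -829.57875.
Error ≈ -798.244792 − (-829.57875) ≈ 31.3340.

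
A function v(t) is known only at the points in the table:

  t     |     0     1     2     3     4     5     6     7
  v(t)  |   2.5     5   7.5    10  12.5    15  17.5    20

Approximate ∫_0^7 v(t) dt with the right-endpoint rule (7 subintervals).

Δt = 1.
Sum = 1·[5 + 7.5 + 10 + 12.5 + 15 + 17.5 + 20] = 87.5.

87.5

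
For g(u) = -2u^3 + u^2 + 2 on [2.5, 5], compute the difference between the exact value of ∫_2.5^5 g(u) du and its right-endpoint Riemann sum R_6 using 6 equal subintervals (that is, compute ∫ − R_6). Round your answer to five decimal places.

43.22193

Exact integral: ∫_2.5^5 g(u) du ≈ -251.5104167.
R_6 ≈ -294.7323495.
Error ≈ -251.5104167 − (-294.7323495) ≈ 43.22193.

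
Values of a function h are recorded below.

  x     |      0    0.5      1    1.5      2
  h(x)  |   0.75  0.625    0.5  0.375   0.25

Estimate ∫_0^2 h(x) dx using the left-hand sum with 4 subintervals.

Δx = 0.5.
Sum = 0.5·[0.75 + 0.625 + 0.5 + 0.375] = 1.125.

1.125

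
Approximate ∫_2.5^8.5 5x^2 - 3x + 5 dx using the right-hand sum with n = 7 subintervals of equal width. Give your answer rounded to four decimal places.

Δx = (8.5 − 2.5)/7 = 6/7.
Right endpoints: 47/14, 59/14, 71/14, 83/14, 95/14, 107/14, 8.5.
f(47/14) = 10051/196, f(59/14) = 15907/196, f(71/14) = 23203/196, f(83/14) = 31939/196, f(95/14) = 42115/196, f(107/14) = 53731/196, f(8.5) = 340.75.
Sum = Δx · [f(47/14) + f(59/14) + f(71/14) + ...].
Sum ≈ 1065.8878.

1065.8878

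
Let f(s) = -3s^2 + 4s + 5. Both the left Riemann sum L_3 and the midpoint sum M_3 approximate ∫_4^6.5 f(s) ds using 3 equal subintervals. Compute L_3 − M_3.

27.34375

L_3 ≈ -117.847222.
M_3 ≈ -145.190972.
L_3 − M_3 = 27.34375.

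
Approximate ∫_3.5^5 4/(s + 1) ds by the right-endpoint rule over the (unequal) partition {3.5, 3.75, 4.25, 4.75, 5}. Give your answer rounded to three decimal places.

1.106

Subinterval widths: 0.25, 0.5, 0.5, 0.25.
Right endpoints: 3.75, 4.25, 4.75, 5.
f(3.75) = 16/19, f(4.25) = 16/21, f(4.75) = 16/23, f(5) = 2/3.
Sum = Σ Δs_i · f(s_i).
Sum ≈ 1.106.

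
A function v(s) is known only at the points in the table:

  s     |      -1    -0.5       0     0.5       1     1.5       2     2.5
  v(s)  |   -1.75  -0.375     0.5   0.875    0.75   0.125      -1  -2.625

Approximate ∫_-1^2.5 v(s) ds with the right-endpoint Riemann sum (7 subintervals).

Δs = 0.5.
Sum = 0.5·[(-0.375) + 0.5 + 0.875 + 0.75 + 0.125 + (-1) + (-2.625)] = -0.875.

-0.875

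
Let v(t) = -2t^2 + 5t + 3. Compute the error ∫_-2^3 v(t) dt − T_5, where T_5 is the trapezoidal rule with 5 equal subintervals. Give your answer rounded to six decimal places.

Exact integral: ∫_-2^3 v(t) dt ≈ 4.16666667.
T_5 = 2.5.
Error ≈ 4.16666667 − 2.5 ≈ 1.666667.

1.666667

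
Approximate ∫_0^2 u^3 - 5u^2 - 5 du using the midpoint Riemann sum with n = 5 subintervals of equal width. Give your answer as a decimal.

-19.28

Δu = (2 − 0)/5 = 0.4.
Midpoints: 0.2, 0.6, 1, 1.4, 1.8.
f(0.2) = -5.192, f(0.6) = -6.584, f(1) = -9, f(1.4) = -12.056, f(1.8) = -15.368.
Sum = Δu · [f(0.2) + f(0.6) + f(1) + f(1.4) + f(1.8)].
Sum = -19.28.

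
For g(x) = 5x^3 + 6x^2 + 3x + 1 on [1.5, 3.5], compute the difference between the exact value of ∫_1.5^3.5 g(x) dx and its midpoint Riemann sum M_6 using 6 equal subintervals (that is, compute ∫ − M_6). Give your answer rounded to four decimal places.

Exact integral: ∫_1.5^3.5 g(x) dx = 277.25.
M_6 ≈ 276.444444.
Error ≈ 277.25 − 276.444444 ≈ 0.8056.

0.8056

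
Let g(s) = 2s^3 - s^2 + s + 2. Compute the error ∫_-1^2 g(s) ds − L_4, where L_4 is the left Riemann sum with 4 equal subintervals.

6.1875

Exact integral: ∫_-1^2 g(s) ds = 12.
L_4 = 5.8125.
Error = 12 − 5.8125 = 6.1875.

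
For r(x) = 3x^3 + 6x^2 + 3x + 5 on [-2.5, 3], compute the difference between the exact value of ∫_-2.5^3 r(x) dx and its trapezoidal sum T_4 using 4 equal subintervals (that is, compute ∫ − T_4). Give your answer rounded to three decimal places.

Exact integral: ∫_-2.5^3 r(x) dx = 148.328125.
T_4 ≈ 162.62598.
Error ≈ 148.328125 − 162.62598 ≈ -14.298.

-14.298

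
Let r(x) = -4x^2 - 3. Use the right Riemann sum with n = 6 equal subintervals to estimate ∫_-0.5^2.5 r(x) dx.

Δx = (2.5 − (-0.5))/6 = 0.5.
Right endpoints: 0, 0.5, 1, 1.5, 2, 2.5.
r(0) = -3, r(0.5) = -4, r(1) = -7, r(1.5) = -12, r(2) = -19, r(2.5) = -28.
Sum = Δx · [r(0) + r(0.5) + r(1) + ...].
Sum = -36.5.

-36.5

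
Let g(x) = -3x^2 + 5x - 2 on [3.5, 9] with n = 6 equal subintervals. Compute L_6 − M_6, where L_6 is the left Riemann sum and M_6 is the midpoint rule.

L_6 ≈ -445.6336806.
M_6 ≈ -524.0946181.
L_6 − M_6 = 78.4609375.

78.4609375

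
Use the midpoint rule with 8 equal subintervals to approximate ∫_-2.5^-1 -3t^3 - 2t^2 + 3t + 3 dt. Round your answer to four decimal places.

15.3615

Δt = (-1 − (-2.5))/8 = 0.1875.
Midpoints: -2.40625, -2.21875, -2.03125, -1.84375, -1.65625, -1.46875, -1.28125, -1.09375.
f(-2.40625) = 851903/32768, f(-2.21875) = 631301/32768, f(-2.03125) = 452099/32768, f(-1.84375) = 310409/32768, f(-1.65625) = 202343/32768, f(-1.46875) = 124013/32768, f(-1.28125) = 71531/32768, f(-1.09375) = 41009/32768.
Sum = Δt · [f(-2.40625) + f(-2.21875) + f(-2.03125) + ...].
Sum ≈ 15.3615.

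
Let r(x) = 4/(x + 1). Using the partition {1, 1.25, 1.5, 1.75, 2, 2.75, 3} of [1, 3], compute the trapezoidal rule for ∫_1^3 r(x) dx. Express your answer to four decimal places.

Subinterval widths: 0.25, 0.25, 0.25, 0.25, 0.75, 0.25.
r(1) = 2, r(1.25) = 16/9, r(1.5) = 1.6, r(1.75) = 16/11, r(2) = 4/3, r(2.75) = 16/15, r(3) = 1.
On each subinterval the trapezoid contributes (Δx_i/2)·[r(x_{i-1}) + r(x_i)].
Sum ≈ 2.7831.

2.7831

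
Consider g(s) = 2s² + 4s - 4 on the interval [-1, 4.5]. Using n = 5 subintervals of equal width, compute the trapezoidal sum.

80.135

Δs = (4.5 − (-1))/5 = 1.1.
g(-1) = -6, g(0.1) = -3.58, g(1.2) = 3.68, g(2.3) = 15.78, g(3.4) = 32.72, g(4.5) = 54.5.
T_5 = (Δs/2)·[g(s_0) + 2g(s_1) + ... + 2g(s_{4}) + g(s_5)].
Sum = 80.135.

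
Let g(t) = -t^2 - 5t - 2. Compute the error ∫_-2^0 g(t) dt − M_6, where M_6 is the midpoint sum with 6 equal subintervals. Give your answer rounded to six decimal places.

-0.018519

Exact integral: ∫_-2^0 g(t) dt ≈ 3.33333333.
M_6 ≈ 3.35185185.
Error ≈ 3.33333333 − 3.35185185 ≈ -0.018519.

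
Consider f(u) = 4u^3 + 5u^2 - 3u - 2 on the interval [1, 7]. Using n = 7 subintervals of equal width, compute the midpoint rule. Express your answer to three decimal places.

2866.531

Δu = (7 − 1)/7 = 6/7.
Midpoints: 10/7, 16/7, 22/7, 4, 34/7, 40/7, 46/7.
f(10/7) = 5344/343, f(16/7) = 22306/343, f(22/7) = 55612/343, f(4) = 322, f(34/7) = 191992/343, f(40/7) = 305434/343, f(46/7) = 455956/343.
Sum = Δu · [f(10/7) + f(16/7) + f(22/7) + ...].
Sum ≈ 2866.531.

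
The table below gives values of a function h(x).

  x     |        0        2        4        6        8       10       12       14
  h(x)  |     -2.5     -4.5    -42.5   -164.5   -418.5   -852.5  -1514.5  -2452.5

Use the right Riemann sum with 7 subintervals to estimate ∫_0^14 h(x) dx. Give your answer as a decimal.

-10899

Δx = 2.
Sum = 2·[(-4.5) + (-42.5) + (-164.5) + (-418.5) + (-852.5) + (-1514.5) + (-2452.5)] = -10899.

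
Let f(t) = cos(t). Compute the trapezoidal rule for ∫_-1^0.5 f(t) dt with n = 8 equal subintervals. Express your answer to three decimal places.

1.317

Δt = (0.5 − (-1))/8 = 0.1875.
f(-1) ≈ 0.540, f(-0.8125) ≈ 0.688, f(-0.625) ≈ 0.811, f(-0.4375) ≈ 0.906, f(-0.25) ≈ 0.969, f(-0.0625) ≈ 0.998, f(0.125) ≈ 0.992, f(0.3125) ≈ 0.952, f(0.5) ≈ 0.878.
T_8 = (Δt/2)·[f(t_0) + 2f(t_1) + ... + 2f(t_{7}) + f(t_8)].
Sum ≈ 1.317.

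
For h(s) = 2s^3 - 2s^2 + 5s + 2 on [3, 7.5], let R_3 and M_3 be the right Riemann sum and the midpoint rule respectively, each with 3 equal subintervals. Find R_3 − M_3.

R_3 = 1993.5.
M_3 = 1380.515625.
R_3 − M_3 = 612.984375.

612.984375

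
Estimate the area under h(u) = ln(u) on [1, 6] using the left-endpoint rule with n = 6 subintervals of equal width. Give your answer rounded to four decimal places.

Δu = (6 − 1)/6 = 5/6.
Left endpoints: 1, 11/6, 8/3, 3.5, 13/3, 31/6.
h(1) ≈ 0.0000, h(11/6) ≈ 0.6061, h(8/3) ≈ 0.9808, h(3.5) ≈ 1.2528, h(13/3) ≈ 1.4663, h(31/6) ≈ 1.6422.
Sum = Δu · [h(1) + h(11/6) + h(8/3) + ...].
Sum ≈ 4.9569.

4.9569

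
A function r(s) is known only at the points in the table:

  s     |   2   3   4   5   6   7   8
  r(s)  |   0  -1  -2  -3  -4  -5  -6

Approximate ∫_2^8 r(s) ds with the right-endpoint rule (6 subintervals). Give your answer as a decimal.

Δs = 1.
Sum = 1·[(-1) + (-2) + (-3) + (-4) + (-5) + (-6)] = -21.

-21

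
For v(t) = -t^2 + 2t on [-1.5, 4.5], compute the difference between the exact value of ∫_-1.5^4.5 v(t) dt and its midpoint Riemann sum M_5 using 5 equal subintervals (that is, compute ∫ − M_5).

-0.72

Exact integral: ∫_-1.5^4.5 v(t) dt = -13.5.
M_5 = -12.78.
Error = -13.5 − (-12.78) = -0.72.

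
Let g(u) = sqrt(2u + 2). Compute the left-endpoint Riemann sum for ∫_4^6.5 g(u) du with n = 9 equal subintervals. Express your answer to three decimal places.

Δu = (6.5 − 4)/9 = 5/18.
Left endpoints: 4, 77/18, 41/9, 29/6, 46/9, 97/18, 17/3, 107/18, 56/9.
g(4) ≈ 3.162, g(77/18) ≈ 3.249, g(41/9) ≈ 3.333, g(29/6) ≈ 3.416, g(46/9) ≈ 3.496, g(97/18) ≈ 3.575, g(17/3) ≈ 3.651, g(107/18) ≈ 3.727, g(56/9) ≈ 3.801.
Sum = Δu · [g(4) + g(77/18) + g(41/9) + ...].
Sum ≈ 8.725.

8.725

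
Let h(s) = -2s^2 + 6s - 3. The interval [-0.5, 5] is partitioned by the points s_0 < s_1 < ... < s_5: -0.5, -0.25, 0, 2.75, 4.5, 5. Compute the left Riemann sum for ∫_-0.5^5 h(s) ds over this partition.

Subinterval widths: 0.25, 0.25, 2.75, 1.75, 0.5.
Left endpoints: -0.5, -0.25, 0, 2.75, 4.5.
h(-0.5) = -6.5, h(-0.25) = -4.625, h(0) = -3, h(2.75) = -1.625, h(4.5) = -16.5.
Sum = Σ Δs_i · h(s_i).
Sum = -22.125.

-22.125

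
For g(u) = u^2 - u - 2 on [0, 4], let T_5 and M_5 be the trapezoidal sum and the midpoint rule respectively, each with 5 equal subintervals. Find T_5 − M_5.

0.64

T_5 = 5.76.
M_5 = 5.12.
T_5 − M_5 = 0.64.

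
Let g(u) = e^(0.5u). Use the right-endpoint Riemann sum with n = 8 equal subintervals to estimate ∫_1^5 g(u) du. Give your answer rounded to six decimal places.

Δu = (5 − 1)/8 = 0.5.
Right endpoints: 1.5, 2, 2.5, 3, 3.5, 4, 4.5, 5.
g(1.5) ≈ 2.117000, g(2) ≈ 2.718282, g(2.5) ≈ 3.490343, g(3) ≈ 4.481689, g(3.5) ≈ 5.754603, g(4) ≈ 7.389056, g(4.5) ≈ 9.487736, g(5) ≈ 12.182494.
Sum = Δu · [g(1.5) + g(2) + g(2.5) + ...].
Sum ≈ 23.810601.

23.810601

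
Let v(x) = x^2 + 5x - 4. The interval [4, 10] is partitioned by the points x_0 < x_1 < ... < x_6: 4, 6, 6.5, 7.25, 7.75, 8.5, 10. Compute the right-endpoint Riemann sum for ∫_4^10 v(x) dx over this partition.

572.453125

Subinterval widths: 2, 0.5, 0.75, 0.5, 0.75, 1.5.
Right endpoints: 6, 6.5, 7.25, 7.75, 8.5, 10.
v(6) = 62, v(6.5) = 70.75, v(7.25) = 84.8125, v(7.75) = 94.8125, v(8.5) = 110.75, v(10) = 146.
Sum = Σ Δx_i · v(x_i).
Sum = 572.453125.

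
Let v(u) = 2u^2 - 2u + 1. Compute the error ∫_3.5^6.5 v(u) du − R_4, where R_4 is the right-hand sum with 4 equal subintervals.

Exact integral: ∫_3.5^6.5 v(u) du = 127.5.
R_4 = 148.3125.
Error = 127.5 − 148.3125 = -20.8125.

-20.8125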